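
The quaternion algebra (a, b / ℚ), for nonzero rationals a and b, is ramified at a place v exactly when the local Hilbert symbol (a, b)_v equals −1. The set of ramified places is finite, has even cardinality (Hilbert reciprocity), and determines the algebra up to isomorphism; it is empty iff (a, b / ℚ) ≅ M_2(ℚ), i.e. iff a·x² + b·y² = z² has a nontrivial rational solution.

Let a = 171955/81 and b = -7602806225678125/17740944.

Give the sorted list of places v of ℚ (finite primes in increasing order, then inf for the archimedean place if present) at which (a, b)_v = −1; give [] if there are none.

[2, 5, 7, 17]

Mod squares: a ≡ 595, b ≡ -85. Check v ∈ {∞, 2, 3, 5, 7, 11, 13, 17}.
v=5: a=5^1·(≡1), b=5^5·(≡2) mod 5; (1|5)=+1, (2|5)=-1; (−1)^{1·5·2}·(+1)^5·(-1)^1 = -1.
v=13: a=13^0·(≡10), b=13^-2·(≡6) mod 13; (10|13)=+1, (6|13)=-1; (−1)^{0·-2·6}·(+1)^-2·(-1)^0 = +1.
v=7: a=7^1·(≡4), b=7^2·(≡6) mod 7; (4|7)=+1, (6|7)=-1; (−1)^{1·2·3}·(+1)^2·(-1)^1 = -1.
v=17: a=17^3·(≡4), b=17^7·(≡12) mod 17; (4|17)=+1, (12|17)=-1; (−1)^{3·7·8}·(+1)^7·(-1)^3 = -1.
v=11: a=11^0·(≡9), b=11^2·(≡4) mod 11; (9|11)=+1, (4|11)=+1; (−1)^{0·2·5}·(+1)^2·(+1)^0 = +1.
v=3: a=3^-4·(≡1), b=3^-8·(≡2) mod 3; (1|3)=+1, (2|3)=-1; (−1)^{-4·-8·1}·(+1)^-8·(-1)^-4 = +1.
v=2: v_2(a)=0, v_2(b)=-4; units ≡ 3, 3 (mod 8); ε·ε+αω+βω = 1·1+0·1+-4·1 ≡ 1  ⇒  (a,b)_2 = -1.
v=∞: 595 > 0 and -85 < 0  ⇒  (a,b)_∞ = +1.
Ram(595, -85) = {2, 5, 7, 17}; no ℚ_2-point on the conic.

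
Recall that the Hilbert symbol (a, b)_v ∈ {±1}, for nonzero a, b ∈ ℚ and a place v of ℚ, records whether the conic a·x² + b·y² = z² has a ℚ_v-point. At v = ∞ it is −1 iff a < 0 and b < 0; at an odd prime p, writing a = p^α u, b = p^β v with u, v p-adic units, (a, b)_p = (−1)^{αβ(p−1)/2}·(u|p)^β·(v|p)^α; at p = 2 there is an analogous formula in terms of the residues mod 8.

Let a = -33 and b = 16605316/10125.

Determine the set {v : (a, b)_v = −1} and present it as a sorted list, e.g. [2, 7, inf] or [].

[3, 5, 11, 13]

Mod squares: a ≡ -33, b ≡ 8645. Check v ∈ {∞, 2, 3, 5, 7, 11, 13, 19}.
v=2: v_2(a)=0, v_2(b)=2; units ≡ 7, 5 (mod 8); ε·ε+αω+βω = 1·0+0·1+2·0 ≡ 0  ⇒  (a,b)_2 = +1.
v=∞: -33 < 0 and 8645 > 0  ⇒  (a,b)_∞ = +1.
v=5: a=5^0·(≡2), b=5^-3·(≡1) mod 5; (2|5)=-1, (1|5)=+1; (−1)^{0·-3·2}·(-1)^-3·(+1)^0 = -1.
v=3: a=3^1·(≡1), b=3^-4·(≡2) mod 3; (1|3)=+1, (2|3)=-1; (−1)^{1·-4·1}·(+1)^-4·(-1)^1 = -1.
v=13: a=13^0·(≡6), b=13^1·(≡11) mod 13; (6|13)=-1, (11|13)=-1; (−1)^{0·1·6}·(-1)^1·(-1)^0 = -1.
v=7: a=7^0·(≡2), b=7^5·(≡5) mod 7; (2|7)=+1, (5|7)=-1; (−1)^{0·5·3}·(+1)^5·(-1)^0 = +1.
v=19: a=19^0·(≡5), b=19^1·(≡18) mod 19; (5|19)=+1, (18|19)=-1; (−1)^{0·1·9}·(+1)^1·(-1)^0 = +1.
v=11: a=11^1·(≡8), b=11^0·(≡7) mod 11; (8|11)=-1, (7|11)=-1; (−1)^{1·0·5}·(-1)^0·(-1)^1 = -1.
(-33, 8645 / ℚ) ramifies at {3, 5, 11, 13}: a division algebra.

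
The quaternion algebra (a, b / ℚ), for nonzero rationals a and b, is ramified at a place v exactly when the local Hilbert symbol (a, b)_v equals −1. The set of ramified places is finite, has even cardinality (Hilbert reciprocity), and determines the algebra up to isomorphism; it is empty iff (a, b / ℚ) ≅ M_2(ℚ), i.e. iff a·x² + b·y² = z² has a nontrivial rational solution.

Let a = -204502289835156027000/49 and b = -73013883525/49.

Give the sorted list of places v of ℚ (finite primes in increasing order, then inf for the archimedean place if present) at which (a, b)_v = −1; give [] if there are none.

(a, b) ≡ (-6270, -7429) mod (ℚ^×)²; places V = {2, 3, 5, 7, 11, 13, 17, 19, 23, ∞}.
(a,b)_13: α=2, u≡10; β=0, v≡8 (mod 13); (10|13)=+1, (8|13)=-1; sign (−1)^0·+1^0·-1^2 = +1.
(a,b)_2: α=3, β=0; u≡1, v≡3 (mod 8); ε(u)ε(v)=0·1, αω(v)=3·1, βω(u)=0·0; sum ≡ 1  ⇒  -1.
(a,b)_3: α=1, u≡1; β=2, v≡2 (mod 3); (1|3)=+1, (2|3)=-1; sign (−1)^0·+1^2·-1^1 = -1.
(a,b)_17: α=4, u≡3; β=1, v≡5 (mod 17); (3|17)=-1, (5|17)=-1; sign (−1)^0·-1^1·-1^4 = -1.
(a,b)_23: α=2, u≡3; β=1, v≡22 (mod 23); (3|23)=+1, (22|23)=-1; sign (−1)^0·+1^1·-1^2 = +1.
(a,b)_11: α=3, u≡2; β=2, v≡8 (mod 11); (2|11)=-1, (8|11)=-1; sign (−1)^0·-1^2·-1^3 = -1.
(a,b)_7: α=-2, u≡1; β=-2, v≡5 (mod 7); (1|7)=+1, (5|7)=-1; sign (−1)^0·+1^-2·-1^-2 = +1.
(a,b)_5: α=3, u≡1; β=2, v≡1 (mod 5); (1|5)=+1, (1|5)=+1; sign (−1)^0·+1^2·+1^3 = +1.
(a,b)_19: α=3, u≡14; β=3, v≡2 (mod 19); (14|19)=-1, (2|19)=-1; sign (−1)^1·-1^3·-1^3 = -1.
(a,b)_∞: sgn(-6270)=−, sgn(-7429)=−, so -1.
|Ram(-6270, -7429)| = 6, even; anisotropic at {2, 3, 11, 17, 19, ∞}.

[2, 3, 11, 17, 19, inf]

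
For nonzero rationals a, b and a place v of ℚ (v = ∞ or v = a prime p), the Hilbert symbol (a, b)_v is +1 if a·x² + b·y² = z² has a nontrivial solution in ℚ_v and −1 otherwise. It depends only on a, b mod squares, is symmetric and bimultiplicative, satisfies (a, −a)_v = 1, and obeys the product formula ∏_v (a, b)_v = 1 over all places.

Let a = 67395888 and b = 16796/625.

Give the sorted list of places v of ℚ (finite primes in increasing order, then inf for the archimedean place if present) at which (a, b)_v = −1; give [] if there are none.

Mod squares: a ≡ 52003, b ≡ 4199. Check v ∈ {∞, 2, 3, 5, 7, 13, 17, 19, 23}.
v=13: a=13^0·(≡1), b=13^1·(≡5) mod 13; (1|13)=+1, (5|13)=-1; (−1)^{0·1·6}·(+1)^1·(-1)^0 = +1.
v=2: v_2(a)=4, v_2(b)=2; units ≡ 3, 7 (mod 8); ε·ε+αω+βω = 1·1+4·0+2·1 ≡ 1  ⇒  (a,b)_2 = -1.
v=7: a=7^1·(≡2), b=7^0·(≡5) mod 7; (2|7)=+1, (5|7)=-1; (−1)^{1·0·3}·(+1)^0·(-1)^1 = -1.
v=17: a=17^1·(≡13), b=17^1·(≡8) mod 17; (13|17)=+1, (8|17)=+1; (−1)^{1·1·8}·(+1)^1·(+1)^1 = +1.
v=19: a=19^1·(≡4), b=19^1·(≡14) mod 19; (4|19)=+1, (14|19)=-1; (−1)^{1·1·9}·(+1)^1·(-1)^1 = +1.
v=5: a=5^0·(≡3), b=5^-4·(≡1) mod 5; (3|5)=-1, (1|5)=+1; (−1)^{0·-4·2}·(-1)^-4·(+1)^0 = +1.
v=23: a=23^1·(≡10), b=23^0·(≡13) mod 23; (10|23)=-1, (13|23)=+1; (−1)^{1·0·11}·(-1)^0·(+1)^1 = +1.
v=∞: 52003 > 0 and 4199 > 0  ⇒  (a,b)_∞ = +1.
v=3: a=3^4·(≡1), b=3^0·(≡2) mod 3; (1|3)=+1, (2|3)=-1; (−1)^{4·0·1}·(+1)^0·(-1)^4 = +1.
(52003, 4199 / ℚ) ramifies at {2, 7}: a division algebra.

[2, 7]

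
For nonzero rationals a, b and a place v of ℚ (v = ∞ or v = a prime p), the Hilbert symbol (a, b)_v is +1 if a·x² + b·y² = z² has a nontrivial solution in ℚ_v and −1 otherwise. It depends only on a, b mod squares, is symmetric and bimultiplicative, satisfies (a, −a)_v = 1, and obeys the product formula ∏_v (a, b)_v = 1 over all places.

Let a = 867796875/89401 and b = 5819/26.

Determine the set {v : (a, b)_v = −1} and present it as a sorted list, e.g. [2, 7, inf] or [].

[11, 17]

(a, b) ≡ (51, 286) mod (ℚ^×)²; places V = {2, 3, 5, 11, 13, 17, 23, ∞}.
(a,b)_11: α=2, u≡10; β=1, v≡3 (mod 11); (10|11)=-1, (3|11)=+1; sign (−1)^0·-1^1·+1^2 = -1.
(a,b)_23: α=-2, u≡17; β=2, v≡19 (mod 23); (17|23)=-1, (19|23)=-1; sign (−1)^0·-1^2·-1^-2 = +1.
(a,b)_13: α=-2, u≡4; β=-1, v≡4 (mod 13); (4|13)=+1, (4|13)=+1; sign (−1)^0·+1^-1·+1^-2 = +1.
(a,b)_∞: sgn(51)=+, sgn(286)=+, so +1.
(a,b)_2: α=0, β=-1; u≡3, v≡7 (mod 8); ε(u)ε(v)=1·1, αω(v)=0·0, βω(u)=-1·1; sum ≡ 0  ⇒  +1.
(a,b)_17: α=1, u≡14; β=0, v≡10 (mod 17); (14|17)=-1, (10|17)=-1; sign (−1)^0·-1^0·-1^1 = -1.
(a,b)_5: α=6, u≡4; β=0, v≡4 (mod 5); (4|5)=+1, (4|5)=+1; sign (−1)^0·+1^0·+1^6 = +1.
(a,b)_3: α=3, u≡2; β=0, v≡1 (mod 3); (2|3)=-1, (1|3)=+1; sign (−1)^0·-1^0·+1^3 = +1.
Ram(51, 286) = {11, 17}; no ℚ_11-point on the conic.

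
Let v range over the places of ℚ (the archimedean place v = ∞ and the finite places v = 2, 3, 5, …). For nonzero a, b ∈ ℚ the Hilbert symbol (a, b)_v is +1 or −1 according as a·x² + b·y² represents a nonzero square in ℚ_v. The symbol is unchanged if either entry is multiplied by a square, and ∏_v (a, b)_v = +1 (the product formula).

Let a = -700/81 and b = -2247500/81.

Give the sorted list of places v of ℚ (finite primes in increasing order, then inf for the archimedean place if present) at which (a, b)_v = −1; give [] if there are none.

Mod squares: a ≡ -7, b ≡ -899. Check v ∈ {∞, 2, 3, 5, 7, 29, 31}.
v=29: a=29^0·(≡20), b=29^1·(≡2) mod 29; (20|29)=+1, (2|29)=-1; (−1)^{0·1·14}·(+1)^1·(-1)^0 = +1.
v=31: a=31^0·(≡17), b=31^1·(≡7) mod 31; (17|31)=-1, (7|31)=+1; (−1)^{0·1·15}·(-1)^1·(+1)^0 = -1.
v=2: v_2(a)=2, v_2(b)=2; units ≡ 1, 5 (mod 8); ε·ε+αω+βω = 0·0+2·1+2·0 ≡ 0  ⇒  (a,b)_2 = +1.
v=3: a=3^-4·(≡2), b=3^-4·(≡1) mod 3; (2|3)=-1, (1|3)=+1; (−1)^{-4·-4·1}·(-1)^-4·(+1)^-4 = +1.
v=∞: -7 < 0 and -899 < 0  ⇒  (a,b)_∞ = -1.
v=7: a=7^1·(≡3), b=7^0·(≡1) mod 7; (3|7)=-1, (1|7)=+1; (−1)^{1·0·3}·(-1)^0·(+1)^1 = +1.
v=5: a=5^2·(≡2), b=5^4·(≡4) mod 5; (2|5)=-1, (4|5)=+1; (−1)^{2·4·2}·(-1)^4·(+1)^2 = +1.
Ram(-7, -899) = {31, ∞}; no ℚ_31-point on the conic.

[31, inf]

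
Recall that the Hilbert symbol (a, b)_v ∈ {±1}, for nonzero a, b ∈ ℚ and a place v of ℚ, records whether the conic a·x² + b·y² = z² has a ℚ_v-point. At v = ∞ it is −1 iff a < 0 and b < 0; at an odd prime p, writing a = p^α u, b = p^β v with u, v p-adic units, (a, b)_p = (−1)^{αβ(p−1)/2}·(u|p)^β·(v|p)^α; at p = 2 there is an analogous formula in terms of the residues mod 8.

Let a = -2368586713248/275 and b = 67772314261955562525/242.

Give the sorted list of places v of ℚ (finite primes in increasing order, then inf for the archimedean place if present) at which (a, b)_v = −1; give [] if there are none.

[2, 19, 31, 47]

Mod squares: a ≡ -1671582, b ≡ 4042. Check v ∈ {∞, 2, 3, 5, 7, 11, 19, 31, 43, 47}.
v=7: a=7^2·(≡1), b=7^4·(≡6) mod 7; (1|7)=+1, (6|7)=-1; (−1)^{2·4·3}·(+1)^4·(-1)^2 = +1.
v=5: a=5^-2·(≡2), b=5^2·(≡3) mod 5; (2|5)=-1, (3|5)=-1; (−1)^{-2·2·2}·(-1)^2·(-1)^-2 = +1.
v=19: a=19^1·(≡6), b=19^2·(≡10) mod 19; (6|19)=+1, (10|19)=-1; (−1)^{1·2·9}·(+1)^2·(-1)^1 = -1.
v=3: a=3^3·(≡2), b=3^6·(≡1) mod 3; (2|3)=-1, (1|3)=+1; (−1)^{3·6·1}·(-1)^6·(+1)^3 = +1.
v=2: v_2(a)=5, v_2(b)=-1; units ≡ 1, 5 (mod 8); ε·ε+αω+βω = 0·0+5·1+-1·0 ≡ 1  ⇒  (a,b)_2 = -1.
v=11: a=11^-1·(≡1), b=11^-2·(≡1) mod 11; (1|11)=+1, (1|11)=+1; (−1)^{-1·-2·5}·(+1)^-2·(+1)^-1 = +1.
v=47: a=47^2·(≡43), b=47^3·(≡23) mod 47; (43|47)=-1, (23|47)=-1; (−1)^{2·3·23}·(-1)^3·(-1)^2 = -1.
v=31: a=31^1·(≡28), b=31^2·(≡24) mod 31; (28|31)=+1, (24|31)=-1; (−1)^{1·2·15}·(+1)^2·(-1)^1 = -1.
v=∞: -1671582 < 0 and 4042 > 0  ⇒  (a,b)_∞ = +1.
v=43: a=43^1·(≡23), b=43^1·(≡29) mod 43; (23|43)=+1, (29|43)=-1; (−1)^{1·1·21}·(+1)^1·(-1)^1 = +1.
|Ram(-1671582, 4042)| = 4, even; anisotropic at {2, 19, 31, 47}.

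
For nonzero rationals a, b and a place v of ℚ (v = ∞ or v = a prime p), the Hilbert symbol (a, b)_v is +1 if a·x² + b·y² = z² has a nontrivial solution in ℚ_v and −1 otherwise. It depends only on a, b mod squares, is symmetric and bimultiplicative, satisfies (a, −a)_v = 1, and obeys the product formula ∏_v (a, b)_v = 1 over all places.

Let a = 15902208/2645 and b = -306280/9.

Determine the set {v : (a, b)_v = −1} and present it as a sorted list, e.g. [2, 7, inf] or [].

[5, 7, 13, 29]

Mod squares: a ≡ 34510, b ≡ -76570. Check v ∈ {∞, 2, 3, 5, 7, 13, 17, 19, 23, 29, 31}.
v=19: a=19^0·(≡11), b=19^1·(≡16) mod 19; (11|19)=+1, (16|19)=+1; (−1)^{0·1·9}·(+1)^1·(+1)^0 = +1.
v=13: a=13^0·(≡6), b=13^1·(≡1) mod 13; (6|13)=-1, (1|13)=+1; (−1)^{0·1·6}·(-1)^1·(+1)^0 = -1.
v=∞: 34510 > 0 and -76570 < 0  ⇒  (a,b)_∞ = +1.
v=3: a=3^2·(≡1), b=3^-2·(≡2) mod 3; (1|3)=+1, (2|3)=-1; (−1)^{2·-2·1}·(+1)^-2·(-1)^2 = +1.
v=23: a=23^-2·(≡20), b=23^0·(≡14) mod 23; (20|23)=-1, (14|23)=-1; (−1)^{-2·0·11}·(-1)^0·(-1)^-2 = +1.
v=5: a=5^-1·(≡2), b=5^1·(≡1) mod 5; (2|5)=-1, (1|5)=+1; (−1)^{-1·1·2}·(-1)^1·(+1)^-1 = -1.
v=7: a=7^1·(≡1), b=7^0·(≡6) mod 7; (1|7)=+1, (6|7)=-1; (−1)^{1·0·3}·(+1)^0·(-1)^1 = -1.
v=31: a=31^0·(≡20), b=31^1·(≡1) mod 31; (20|31)=+1, (1|31)=+1; (−1)^{0·1·15}·(+1)^1·(+1)^0 = +1.
v=2: v_2(a)=9, v_2(b)=3; units ≡ 7, 3 (mod 8); ε·ε+αω+βω = 1·1+9·1+3·0 ≡ 0  ⇒  (a,b)_2 = +1.
v=29: a=29^1·(≡13), b=29^0·(≡2) mod 29; (13|29)=+1, (2|29)=-1; (−1)^{1·0·14}·(+1)^0·(-1)^1 = -1.
v=17: a=17^1·(≡5), b=17^0·(≡1) mod 17; (5|17)=-1, (1|17)=+1; (−1)^{1·0·8}·(-1)^0·(+1)^1 = +1.
Ram(34510, -76570) = {5, 7, 13, 29}; no ℚ_5-point on the conic.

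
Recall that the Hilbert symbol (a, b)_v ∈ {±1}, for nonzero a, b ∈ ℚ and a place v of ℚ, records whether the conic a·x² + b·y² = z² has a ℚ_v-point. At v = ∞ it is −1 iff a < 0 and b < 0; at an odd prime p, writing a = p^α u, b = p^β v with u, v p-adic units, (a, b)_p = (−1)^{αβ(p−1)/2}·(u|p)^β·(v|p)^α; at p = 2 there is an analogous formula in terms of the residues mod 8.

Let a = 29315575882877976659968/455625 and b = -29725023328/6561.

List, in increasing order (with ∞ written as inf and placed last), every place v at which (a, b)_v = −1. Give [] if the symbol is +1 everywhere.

[2, 7, 13, 19]

Mod squares: a ≡ 418, b ≡ -38038. Check v ∈ {∞, 2, 3, 5, 7, 11, 13, 17, 19}.
v=7: a=7^4·(≡6), b=7^1·(≡3) mod 7; (6|7)=-1, (3|7)=-1; (−1)^{4·1·3}·(-1)^1·(-1)^4 = -1.
v=19: a=19^1·(≡14), b=19^1·(≡10) mod 19; (14|19)=-1, (10|19)=-1; (−1)^{1·1·9}·(-1)^1·(-1)^1 = -1.
v=11: a=11^3·(≡5), b=11^1·(≡7) mod 11; (5|11)=+1, (7|11)=-1; (−1)^{3·1·5}·(+1)^1·(-1)^3 = +1.
v=5: a=5^-4·(≡2), b=5^0·(≡2) mod 5; (2|5)=-1, (2|5)=-1; (−1)^{-4·0·2}·(-1)^0·(-1)^-4 = +1.
v=17: a=17^2·(≡6), b=17^2·(≡9) mod 17; (6|17)=-1, (9|17)=+1; (−1)^{2·2·8}·(-1)^2·(+1)^2 = +1.
v=3: a=3^-6·(≡1), b=3^-8·(≡2) mod 3; (1|3)=+1, (2|3)=-1; (−1)^{-6·-8·1}·(+1)^-8·(-1)^-6 = +1.
v=13: a=13^8·(≡2), b=13^3·(≡12) mod 13; (2|13)=-1, (12|13)=+1; (−1)^{8·3·6}·(-1)^3·(+1)^8 = -1.
v=2: v_2(a)=11, v_2(b)=5; units ≡ 1, 5 (mod 8); ε·ε+αω+βω = 0·0+11·1+5·0 ≡ 1  ⇒  (a,b)_2 = -1.
v=∞: 418 > 0 and -38038 < 0  ⇒  (a,b)_∞ = +1.
Ram(418, -38038) = {2, 7, 13, 19}; no ℚ_2-point on the conic.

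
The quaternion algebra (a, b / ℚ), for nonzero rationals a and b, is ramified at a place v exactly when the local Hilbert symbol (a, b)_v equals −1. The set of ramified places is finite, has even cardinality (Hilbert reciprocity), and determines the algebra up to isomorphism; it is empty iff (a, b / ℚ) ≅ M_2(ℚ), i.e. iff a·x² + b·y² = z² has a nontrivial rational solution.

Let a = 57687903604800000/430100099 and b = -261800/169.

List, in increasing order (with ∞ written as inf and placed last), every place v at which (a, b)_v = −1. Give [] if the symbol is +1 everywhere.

(a, b) ≡ (1870, -2618) mod (ℚ^×)²; places V = {2, 3, 5, 7, 11, 13, 17, 37, 43, ∞}.
(a,b)_∞: sgn(1870)=+, sgn(-2618)=−, so +1.
(a,b)_13: α=-4, u≡5; β=-2, v≡7 (mod 13); (5|13)=-1, (7|13)=-1; sign (−1)^0·-1^-2·-1^-4 = +1.
(a,b)_5: α=5, u≡4; β=2, v≡2 (mod 5); (4|5)=+1, (2|5)=-1; sign (−1)^0·+1^2·-1^5 = -1.
(a,b)_11: α=-1, u≡5; β=1, v≡1 (mod 11); (5|11)=+1, (1|11)=+1; sign (−1)^1·+1^1·+1^-1 = -1.
(a,b)_43: α=2, u≡41; β=0, v≡34 (mod 43); (41|43)=+1, (34|43)=-1; sign (−1)^0·+1^0·-1^2 = +1.
(a,b)_3: α=4, u≡1; β=0, v≡1 (mod 3); (1|3)=+1, (1|3)=+1; sign (−1)^0·+1^0·+1^4 = +1.
(a,b)_2: α=9, β=3; u≡7, v≡3 (mod 8); ε(u)ε(v)=1·1, αω(v)=9·1, βω(u)=3·0; sum ≡ 0  ⇒  +1.
(a,b)_7: α=2, u≡1; β=1, v≡1 (mod 7); (1|7)=+1, (1|7)=+1; sign (−1)^0·+1^1·+1^2 = +1.
(a,b)_17: α=3, u≡4; β=1, v≡15 (mod 17); (4|17)=+1, (15|17)=+1; sign (−1)^0·+1^1·+1^3 = +1.
(a,b)_37: α=-2, u≡32; β=0, v≡27 (mod 37); (32|37)=-1, (27|37)=+1; sign (−1)^0·-1^0·+1^-2 = +1.
|Ram(1870, -2618)| = 2, even; anisotropic at {5, 11}.

[5, 11]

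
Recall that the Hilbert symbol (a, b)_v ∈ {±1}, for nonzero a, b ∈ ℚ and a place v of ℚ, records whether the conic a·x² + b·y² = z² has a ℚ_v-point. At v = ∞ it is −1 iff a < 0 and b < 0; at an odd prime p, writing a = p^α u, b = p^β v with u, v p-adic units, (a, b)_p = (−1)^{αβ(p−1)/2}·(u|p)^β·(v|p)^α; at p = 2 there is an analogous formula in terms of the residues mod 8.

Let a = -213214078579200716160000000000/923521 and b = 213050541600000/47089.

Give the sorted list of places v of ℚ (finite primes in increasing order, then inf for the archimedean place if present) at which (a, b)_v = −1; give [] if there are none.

(a, b) ≡ (-39, 1826565) mod (ℚ^×)²; places V = {2, 3, 5, 7, 11, 13, 17, 19, 23, 29, 31, ∞}.
(a,b)_13: α=3, u≡1; β=1, v≡3 (mod 13); (1|13)=+1, (3|13)=+1; sign (−1)^0·+1^1·+1^3 = +1.
(a,b)_31: α=-4, u≡6; β=-2, v≡19 (mod 31); (6|31)=-1, (19|31)=+1; sign (−1)^0·-1^-2·+1^-4 = +1.
(a,b)_∞: sgn(-39)=−, sgn(1826565)=+, so +1.
(a,b)_7: α=0, u≡6; β=-2, v≡3 (mod 7); (6|7)=-1, (3|7)=-1; sign (−1)^0·-1^-2·-1^0 = +1.
(a,b)_17: α=2, u≡11; β=1, v≡11 (mod 17); (11|17)=-1, (11|17)=-1; sign (−1)^0·-1^1·-1^2 = -1.
(a,b)_23: α=2, u≡7; β=0, v≡20 (mod 23); (7|23)=-1, (20|23)=-1; sign (−1)^0·-1^0·-1^2 = +1.
(a,b)_29: α=2, u≡21; β=1, v≡12 (mod 29); (21|29)=-1, (12|29)=-1; sign (−1)^0·-1^1·-1^2 = -1.
(a,b)_19: α=2, u≡18; β=1, v≡14 (mod 19); (18|19)=-1, (14|19)=-1; sign (−1)^0·-1^1·-1^2 = -1.
(a,b)_11: α=2, u≡4; β=0, v≡3 (mod 11); (4|11)=+1, (3|11)=+1; sign (−1)^0·+1^0·+1^2 = +1.
(a,b)_2: α=16, β=8; u≡1, v≡5 (mod 8); ε(u)ε(v)=0·0, αω(v)=16·1, βω(u)=8·0; sum ≡ 0  ⇒  +1.
(a,b)_5: α=10, u≡1; β=5, v≡3 (mod 5); (1|5)=+1, (3|5)=-1; sign (−1)^0·+1^5·-1^10 = +1.
(a,b)_3: α=3, u≡2; β=7, v≡2 (mod 3); (2|3)=-1, (2|3)=-1; sign (−1)^1·-1^7·-1^3 = -1.
Ram(-39, 1826565) = {3, 17, 19, 29}; no ℚ_3-point on the conic.

[3, 17, 19, 29]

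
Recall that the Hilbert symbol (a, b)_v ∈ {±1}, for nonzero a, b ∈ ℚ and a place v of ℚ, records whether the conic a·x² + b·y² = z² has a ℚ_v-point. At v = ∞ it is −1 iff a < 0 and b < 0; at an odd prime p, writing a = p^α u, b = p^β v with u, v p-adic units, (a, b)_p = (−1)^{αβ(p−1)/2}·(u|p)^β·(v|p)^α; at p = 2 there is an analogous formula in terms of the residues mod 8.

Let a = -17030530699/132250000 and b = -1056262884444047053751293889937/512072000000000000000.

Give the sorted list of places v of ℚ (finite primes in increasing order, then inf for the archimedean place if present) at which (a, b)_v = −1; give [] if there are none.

(a, b) ≡ (-19, -1365) mod (ℚ^×)²; places V = {2, 3, 5, 7, 11, 13, 17, 19, 23, 47, ∞}.
(a,b)_23: α=-2, u≡8; β=-2, v≡5 (mod 23); (8|23)=+1, (5|23)=-1; sign (−1)^0·+1^-2·-1^-2 = +1.
(a,b)_3: α=0, u≡2; β=3, v≡1 (mod 3); (2|3)=-1, (1|3)=+1; sign (−1)^0·-1^3·+1^0 = -1.
(a,b)_5: α=-6, u≡4; β=-15, v≡3 (mod 5); (4|5)=+1, (3|5)=-1; sign (−1)^0·+1^-15·-1^-6 = +1.
(a,b)_7: α=4, u≡1; β=13, v≡1 (mod 7); (1|7)=+1, (1|7)=+1; sign (−1)^0·+1^13·+1^4 = +1.
(a,b)_13: α=2, u≡11; β=3, v≡10 (mod 13); (11|13)=-1, (10|13)=+1; sign (−1)^0·-1^3·+1^2 = -1.
(a,b)_19: α=1, u≡18; β=4, v≡12 (mod 19); (18|19)=-1, (12|19)=-1; sign (−1)^0·-1^4·-1^1 = -1.
(a,b)_47: α=2, u≡6; β=4, v≡43 (mod 47); (6|47)=+1, (43|47)=-1; sign (−1)^0·+1^4·-1^2 = +1.
(a,b)_11: α=0, u≡9; β=-2, v≡7 (mod 11); (9|11)=+1, (7|11)=-1; sign (−1)^0·+1^-2·-1^0 = +1.
(a,b)_17: α=0, u≡2; β=2, v≡7 (mod 17); (2|17)=+1, (7|17)=-1; sign (−1)^0·+1^2·-1^0 = +1.
(a,b)_∞: sgn(-19)=−, sgn(-1365)=−, so -1.
(a,b)_2: α=-4, β=-18; u≡5, v≡3 (mod 8); ε(u)ε(v)=0·1, αω(v)=-4·1, βω(u)=-18·1; sum ≡ 0  ⇒  +1.
Ram(-19, -1365) = {3, 13, 19, ∞}; no ℚ_3-point on the conic.

[3, 13, 19, inf]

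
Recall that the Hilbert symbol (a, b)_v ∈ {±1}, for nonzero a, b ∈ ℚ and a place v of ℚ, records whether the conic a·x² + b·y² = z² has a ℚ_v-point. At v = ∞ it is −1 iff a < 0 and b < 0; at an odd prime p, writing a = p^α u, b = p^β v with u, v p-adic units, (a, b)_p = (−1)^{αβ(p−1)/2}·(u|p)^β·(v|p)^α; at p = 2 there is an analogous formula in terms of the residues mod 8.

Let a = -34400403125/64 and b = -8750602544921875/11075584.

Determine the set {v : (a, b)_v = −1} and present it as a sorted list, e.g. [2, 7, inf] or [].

(a, b) ≡ (-40205, -135235) mod (ℚ^×)²; places V = {2, 5, 11, 13, 17, 37, 43, ∞}.
(a,b)_43: α=1, u≡16; β=1, v≡20 (mod 43); (16|43)=+1, (20|43)=-1; sign (−1)^1·+1^1·-1^1 = +1.
(a,b)_∞: sgn(-40205)=−, sgn(-135235)=−, so -1.
(a,b)_11: α=1, u≡7; β=2, v≡8 (mod 11); (7|11)=-1, (8|11)=-1; sign (−1)^0·-1^2·-1^1 = -1.
(a,b)_17: α=1, u≡16; β=1, v≡1 (mod 17); (16|17)=+1, (1|17)=+1; sign (−1)^0·+1^1·+1^1 = +1.
(a,b)_2: α=-6, β=-16; u≡3, v≡5 (mod 8); ε(u)ε(v)=1·0, αω(v)=-6·1, βω(u)=-16·1; sum ≡ 0  ⇒  +1.
(a,b)_37: α=2, u≡13; β=3, v≡24 (mod 37); (13|37)=-1, (24|37)=-1; sign (−1)^0·-1^3·-1^2 = -1.
(a,b)_5: α=5, u≡4; β=9, v≡3 (mod 5); (4|5)=+1, (3|5)=-1; sign (−1)^0·+1^9·-1^5 = -1.
(a,b)_13: α=0, u≡10; β=-2, v≡4 (mod 13); (10|13)=+1, (4|13)=+1; sign (−1)^0·+1^-2·+1^0 = +1.
Ram(-40205, -135235) = {5, 11, 37, ∞}; no ℚ_5-point on the conic.

[5, 11, 37, inf]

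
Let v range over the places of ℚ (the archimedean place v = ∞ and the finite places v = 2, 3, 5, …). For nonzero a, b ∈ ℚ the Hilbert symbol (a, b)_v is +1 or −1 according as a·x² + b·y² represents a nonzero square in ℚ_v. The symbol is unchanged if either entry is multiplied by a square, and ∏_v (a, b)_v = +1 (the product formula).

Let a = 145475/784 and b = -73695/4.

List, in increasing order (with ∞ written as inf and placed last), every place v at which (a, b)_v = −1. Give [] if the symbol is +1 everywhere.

[3, 17]

Mod squares: a ≡ 11, b ≡ -255. Check v ∈ {∞, 2, 3, 5, 7, 11, 17, 23}.
v=17: a=17^0·(≡3), b=17^3·(≡9) mod 17; (3|17)=-1, (9|17)=+1; (−1)^{0·3·8}·(-1)^3·(+1)^0 = -1.
v=11: a=11^1·(≡1), b=11^0·(≡4) mod 11; (1|11)=+1, (4|11)=+1; (−1)^{1·0·5}·(+1)^0·(+1)^1 = +1.
v=∞: 11 > 0 and -255 < 0  ⇒  (a,b)_∞ = +1.
v=7: a=7^-2·(≡4), b=7^0·(≡2) mod 7; (4|7)=+1, (2|7)=+1; (−1)^{-2·0·3}·(+1)^0·(+1)^-2 = +1.
v=2: v_2(a)=-4, v_2(b)=-2; units ≡ 3, 1 (mod 8); ε·ε+αω+βω = 1·0+-4·0+-2·1 ≡ 0  ⇒  (a,b)_2 = +1.
v=3: a=3^0·(≡2), b=3^1·(≡2) mod 3; (2|3)=-1, (2|3)=-1; (−1)^{0·1·1}·(-1)^1·(-1)^0 = -1.
v=5: a=5^2·(≡1), b=5^1·(≡4) mod 5; (1|5)=+1, (4|5)=+1; (−1)^{2·1·2}·(+1)^1·(+1)^2 = +1.
v=23: a=23^2·(≡11), b=23^0·(≡5) mod 23; (11|23)=-1, (5|23)=-1; (−1)^{2·0·11}·(-1)^0·(-1)^2 = +1.
Ram(11, -255) = {3, 17}; no ℚ_3-point on the conic.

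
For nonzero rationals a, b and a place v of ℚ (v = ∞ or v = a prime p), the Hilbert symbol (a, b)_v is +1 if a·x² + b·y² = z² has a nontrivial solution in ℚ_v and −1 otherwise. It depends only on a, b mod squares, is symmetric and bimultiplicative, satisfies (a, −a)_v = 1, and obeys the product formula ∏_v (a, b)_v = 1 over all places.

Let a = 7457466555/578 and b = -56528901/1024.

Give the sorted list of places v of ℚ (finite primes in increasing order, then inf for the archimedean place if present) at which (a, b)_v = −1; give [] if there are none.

[7, 11]

Mod squares: a ≡ 2310, b ≡ -429. Check v ∈ {∞, 2, 3, 5, 7, 11, 13, 17}.
v=13: a=13^0·(≡1), b=13^1·(≡11) mod 13; (1|13)=+1, (11|13)=-1; (−1)^{0·1·6}·(+1)^1·(-1)^0 = +1.
v=∞: 2310 > 0 and -429 < 0  ⇒  (a,b)_∞ = +1.
v=11: a=11^5·(≡1), b=11^5·(≡1) mod 11; (1|11)=+1, (1|11)=+1; (−1)^{5·5·5}·(+1)^5·(+1)^5 = -1.
v=5: a=5^1·(≡2), b=5^0·(≡1) mod 5; (2|5)=-1, (1|5)=+1; (−1)^{1·0·2}·(-1)^0·(+1)^1 = +1.
v=3: a=3^3·(≡2), b=3^3·(≡1) mod 3; (2|3)=-1, (1|3)=+1; (−1)^{3·3·1}·(-1)^3·(+1)^3 = +1.
v=17: a=17^-2·(≡2), b=17^0·(≡15) mod 17; (2|17)=+1, (15|17)=+1; (−1)^{-2·0·8}·(+1)^0·(+1)^-2 = +1.
v=7: a=7^3·(≡1), b=7^0·(≡6) mod 7; (1|7)=+1, (6|7)=-1; (−1)^{3·0·3}·(+1)^0·(-1)^3 = -1.
v=2: v_2(a)=-1, v_2(b)=-10; units ≡ 3, 3 (mod 8); ε·ε+αω+βω = 1·1+-1·1+-10·1 ≡ 0  ⇒  (a,b)_2 = +1.
Ram(2310, -429) = {7, 11}; no ℚ_7-point on the conic.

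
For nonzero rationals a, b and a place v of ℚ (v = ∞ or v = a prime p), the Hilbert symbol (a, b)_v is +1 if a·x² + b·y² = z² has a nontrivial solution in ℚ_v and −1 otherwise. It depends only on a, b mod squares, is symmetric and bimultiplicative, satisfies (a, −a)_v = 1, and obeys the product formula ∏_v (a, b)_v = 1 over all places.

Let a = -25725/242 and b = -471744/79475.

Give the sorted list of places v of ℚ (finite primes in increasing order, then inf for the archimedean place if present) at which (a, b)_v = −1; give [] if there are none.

[2, 7, 11, inf]

Mod squares: a ≡ -42, b ≡ -1001. Check v ∈ {∞, 2, 3, 5, 7, 11, 13, 17}.
v=5: a=5^2·(≡3), b=5^-2·(≡4) mod 5; (3|5)=-1, (4|5)=+1; (−1)^{2·-2·2}·(-1)^-2·(+1)^2 = +1.
v=∞: -42 < 0 and -1001 < 0  ⇒  (a,b)_∞ = -1.
v=3: a=3^1·(≡1), b=3^4·(≡1) mod 3; (1|3)=+1, (1|3)=+1; (−1)^{1·4·1}·(+1)^4·(+1)^1 = +1.
v=2: v_2(a)=-1, v_2(b)=6; units ≡ 3, 7 (mod 8); ε·ε+αω+βω = 1·1+-1·0+6·1 ≡ 1  ⇒  (a,b)_2 = -1.
v=13: a=13^0·(≡10), b=13^1·(≡10) mod 13; (10|13)=+1, (10|13)=+1; (−1)^{0·1·6}·(+1)^1·(+1)^0 = +1.
v=17: a=17^0·(≡16), b=17^-2·(≡2) mod 17; (16|17)=+1, (2|17)=+1; (−1)^{0·-2·8}·(+1)^-2·(+1)^0 = +1.
v=11: a=11^-2·(≡2), b=11^-1·(≡10) mod 11; (2|11)=-1, (10|11)=-1; (−1)^{-2·-1·5}·(-1)^-1·(-1)^-2 = -1.
v=7: a=7^3·(≡4), b=7^1·(≡1) mod 7; (4|7)=+1, (1|7)=+1; (−1)^{3·1·3}·(+1)^1·(+1)^3 = -1.
Ram(-42, -1001) = {2, 7, 11, ∞}; no ℚ_2-point on the conic.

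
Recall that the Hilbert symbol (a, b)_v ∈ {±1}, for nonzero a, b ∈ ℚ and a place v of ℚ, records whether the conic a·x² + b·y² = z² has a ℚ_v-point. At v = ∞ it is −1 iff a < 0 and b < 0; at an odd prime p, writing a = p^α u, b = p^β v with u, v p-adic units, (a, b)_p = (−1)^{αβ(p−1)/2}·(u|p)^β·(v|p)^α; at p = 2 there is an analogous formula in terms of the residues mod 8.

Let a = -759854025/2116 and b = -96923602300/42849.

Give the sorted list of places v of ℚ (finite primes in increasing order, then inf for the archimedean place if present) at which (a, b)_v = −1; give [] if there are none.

(a, b) ≡ (-41, -7) mod (ℚ^×)²; places V = {2, 3, 5, 7, 23, 41, ∞}.
(a,b)_3: α=2, u≡1; β=-4, v≡2 (mod 3); (1|3)=+1, (2|3)=-1; sign (−1)^0·+1^-4·-1^2 = +1.
(a,b)_∞: sgn(-41)=−, sgn(-7)=−, so -1.
(a,b)_2: α=-2, β=2; u≡7, v≡1 (mod 8); ε(u)ε(v)=1·0, αω(v)=-2·0, βω(u)=2·0; sum ≡ 0  ⇒  +1.
(a,b)_41: α=3, u≡10; β=4, v≡35 (mod 41); (10|41)=+1, (35|41)=-1; sign (−1)^0·+1^4·-1^3 = -1.
(a,b)_23: α=-2, u≡20; β=-2, v≡13 (mod 23); (20|23)=-1, (13|23)=+1; sign (−1)^0·-1^-2·+1^-2 = +1.
(a,b)_7: α=2, u≡4; β=3, v≡6 (mod 7); (4|7)=+1, (6|7)=-1; sign (−1)^0·+1^3·-1^2 = +1.
(a,b)_5: α=2, u≡4; β=2, v≡2 (mod 5); (4|5)=+1, (2|5)=-1; sign (−1)^0·+1^2·-1^2 = +1.
(-41, -7 / ℚ) ramifies at {41, ∞}: a division algebra.

[41, inf]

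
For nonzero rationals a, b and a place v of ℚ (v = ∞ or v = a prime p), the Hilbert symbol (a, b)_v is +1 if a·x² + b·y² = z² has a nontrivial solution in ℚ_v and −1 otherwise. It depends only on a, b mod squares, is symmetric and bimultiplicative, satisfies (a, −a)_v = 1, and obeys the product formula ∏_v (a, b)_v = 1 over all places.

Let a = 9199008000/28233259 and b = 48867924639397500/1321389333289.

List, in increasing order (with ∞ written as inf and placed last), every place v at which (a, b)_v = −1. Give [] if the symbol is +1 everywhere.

(a, b) ≡ (1995, 4199) mod (ℚ^×)²; places V = {2, 3, 5, 7, 13, 17, 19, 23, 41, 53, ∞}.
(a,b)_7: α=1, u≡3; β=2, v≡3 (mod 7); (3|7)=-1, (3|7)=-1; sign (−1)^0·-1^2·-1^1 = -1.
(a,b)_17: α=0, u≡6; β=1, v≡16 (mod 17); (6|17)=-1, (16|17)=+1; sign (−1)^0·-1^1·+1^0 = -1.
(a,b)_41: α=0, u≡38; β=-2, v≡34 (mod 41); (38|41)=-1, (34|41)=-1; sign (−1)^0·-1^-2·-1^0 = +1.
(a,b)_53: α=-2, u≡26; β=-2, v≡31 (mod 53); (26|53)=-1, (31|53)=-1; sign (−1)^0·-1^-2·-1^-2 = +1.
(a,b)_13: α=2, u≡6; β=1, v≡5 (mod 13); (6|13)=-1, (5|13)=-1; sign (−1)^0·-1^1·-1^2 = -1.
(a,b)_19: α=-1, u≡8; β=5, v≡14 (mod 19); (8|19)=-1, (14|19)=-1; sign (−1)^1·-1^5·-1^-1 = -1.
(a,b)_3: α=5, u≡2; β=6, v≡2 (mod 3); (2|3)=-1, (2|3)=-1; sign (−1)^0·-1^6·-1^5 = -1.
(a,b)_23: α=-2, u≡20; β=-4, v≡1 (mod 23); (20|23)=-1, (1|23)=+1; sign (−1)^0·-1^-4·+1^-2 = +1.
(a,b)_2: α=8, β=2; u≡3, v≡7 (mod 8); ε(u)ε(v)=1·1, αω(v)=8·0, βω(u)=2·1; sum ≡ 1  ⇒  -1.
(a,b)_∞: sgn(1995)=+, sgn(4199)=+, so +1.
(a,b)_5: α=3, u≡1; β=4, v≡4 (mod 5); (1|5)=+1, (4|5)=+1; sign (−1)^0·+1^4·+1^3 = +1.
|Ram(1995, 4199)| = 6, even; anisotropic at {2, 3, 7, 13, 17, 19}.

[2, 3, 7, 13, 17, 19]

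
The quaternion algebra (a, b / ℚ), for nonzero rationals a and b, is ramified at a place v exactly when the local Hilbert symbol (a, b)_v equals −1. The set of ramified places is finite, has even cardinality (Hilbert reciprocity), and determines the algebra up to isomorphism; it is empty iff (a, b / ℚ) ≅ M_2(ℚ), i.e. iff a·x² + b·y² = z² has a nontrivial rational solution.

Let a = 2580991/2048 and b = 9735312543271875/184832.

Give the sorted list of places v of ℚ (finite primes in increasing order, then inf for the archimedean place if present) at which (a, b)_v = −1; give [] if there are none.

[5, 17]

(a, b) ≡ (9758, 9430) mod (ℚ^×)²; places V = {2, 3, 5, 7, 17, 19, 23, 41, ∞}.
(a,b)_2: α=-11, β=-9; u≡7, v≡3 (mod 8); ε(u)ε(v)=1·1, αω(v)=-11·1, βω(u)=-9·0; sum ≡ 0  ⇒  +1.
(a,b)_23: α=2, u≡3; β=3, v≡10 (mod 23); (3|23)=+1, (10|23)=-1; sign (−1)^0·+1^3·-1^2 = +1.
(a,b)_∞: sgn(9758)=+, sgn(9430)=+, so +1.
(a,b)_17: α=1, u≡8; β=2, v≡5 (mod 17); (8|17)=+1, (5|17)=-1; sign (−1)^0·+1^2·-1^1 = -1.
(a,b)_5: α=0, u≡2; β=5, v≡1 (mod 5); (2|5)=-1, (1|5)=+1; sign (−1)^0·-1^5·+1^0 = -1.
(a,b)_41: α=1, u≡33; β=1, v≡33 (mod 41); (33|41)=+1, (33|41)=+1; sign (−1)^0·+1^1·+1^1 = +1.
(a,b)_7: α=1, u≡4; β=4, v≡4 (mod 7); (4|7)=+1, (4|7)=+1; sign (−1)^0·+1^4·+1^1 = +1.
(a,b)_3: α=0, u≡2; β=2, v≡1 (mod 3); (2|3)=-1, (1|3)=+1; sign (−1)^0·-1^2·+1^0 = +1.
(a,b)_19: α=0, u≡16; β=-2, v≡5 (mod 19); (16|19)=+1, (5|19)=+1; sign (−1)^0·+1^-2·+1^0 = +1.
Ram(9758, 9430) = {5, 17}; no ℚ_5-point on the conic.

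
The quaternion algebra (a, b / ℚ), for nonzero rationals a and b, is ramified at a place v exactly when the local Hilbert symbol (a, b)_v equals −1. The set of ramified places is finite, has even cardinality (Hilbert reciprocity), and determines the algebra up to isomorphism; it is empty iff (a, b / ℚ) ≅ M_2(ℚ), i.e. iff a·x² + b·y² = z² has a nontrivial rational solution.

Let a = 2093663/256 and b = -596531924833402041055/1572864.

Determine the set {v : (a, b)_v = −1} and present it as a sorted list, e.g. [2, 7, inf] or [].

(a, b) ≡ (143, -330) mod (ℚ^×)²; places V = {2, 3, 5, 11, 13, ∞}.
(a,b)_11: α=5, u≡8; β=15, v≡9 (mod 11); (8|11)=-1, (9|11)=+1; sign (−1)^1·-1^15·+1^5 = +1.
(a,b)_∞: sgn(143)=+, sgn(-330)=−, so +1.
(a,b)_5: α=0, u≡3; β=1, v≡1 (mod 5); (3|5)=-1, (1|5)=+1; sign (−1)^0·-1^1·+1^0 = -1.
(a,b)_3: α=0, u≡2; β=-1, v≡1 (mod 3); (2|3)=-1, (1|3)=+1; sign (−1)^0·-1^-1·+1^0 = -1.
(a,b)_2: α=-8, β=-19; u≡7, v≡3 (mod 8); ε(u)ε(v)=1·1, αω(v)=-8·1, βω(u)=-19·0; sum ≡ 1  ⇒  -1.
(a,b)_13: α=1, u≡8; β=4, v≡2 (mod 13); (8|13)=-1, (2|13)=-1; sign (−1)^0·-1^4·-1^1 = -1.
(143, -330 / ℚ) ramifies at {2, 3, 5, 13}: a division algebra.

[2, 3, 5, 13]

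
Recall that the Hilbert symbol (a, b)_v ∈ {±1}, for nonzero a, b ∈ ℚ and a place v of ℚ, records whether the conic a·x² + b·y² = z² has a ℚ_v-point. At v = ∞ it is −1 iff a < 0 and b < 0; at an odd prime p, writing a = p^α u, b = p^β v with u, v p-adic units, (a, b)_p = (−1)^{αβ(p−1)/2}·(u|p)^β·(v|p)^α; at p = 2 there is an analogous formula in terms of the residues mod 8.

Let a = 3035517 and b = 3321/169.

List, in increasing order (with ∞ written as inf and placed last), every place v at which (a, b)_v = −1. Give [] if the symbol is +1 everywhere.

Mod squares: a ≡ 3035517, b ≡ 41. Check v ∈ {∞, 2, 3, 13, 23, 29, 37, 41}.
v=13: a=13^0·(≡4), b=13^-2·(≡6) mod 13; (4|13)=+1, (6|13)=-1; (−1)^{0·-2·6}·(+1)^-2·(-1)^0 = +1.
v=41: a=41^1·(≡32), b=41^1·(≡8) mod 41; (32|41)=+1, (8|41)=+1; (−1)^{1·1·20}·(+1)^1·(+1)^1 = +1.
v=2: v_2(a)=0, v_2(b)=0; units ≡ 5, 1 (mod 8); ε·ε+αω+βω = 0·0+0·0+0·1 ≡ 0  ⇒  (a,b)_2 = +1.
v=∞: 3035517 > 0 and 41 > 0  ⇒  (a,b)_∞ = +1.
v=37: a=37^1·(≡12), b=37^0·(≡26) mod 37; (12|37)=+1, (26|37)=+1; (−1)^{1·0·18}·(+1)^0·(+1)^1 = +1.
v=3: a=3^1·(≡2), b=3^4·(≡2) mod 3; (2|3)=-1, (2|3)=-1; (−1)^{1·4·1}·(-1)^4·(-1)^1 = -1.
v=23: a=23^1·(≡5), b=23^0·(≡4) mod 23; (5|23)=-1, (4|23)=+1; (−1)^{1·0·11}·(-1)^0·(+1)^1 = +1.
v=29: a=29^1·(≡12), b=29^0·(≡26) mod 29; (12|29)=-1, (26|29)=-1; (−1)^{1·0·14}·(-1)^0·(-1)^1 = -1.
(3035517, 41 / ℚ) ramifies at {3, 29}: a division algebra.

[3, 29]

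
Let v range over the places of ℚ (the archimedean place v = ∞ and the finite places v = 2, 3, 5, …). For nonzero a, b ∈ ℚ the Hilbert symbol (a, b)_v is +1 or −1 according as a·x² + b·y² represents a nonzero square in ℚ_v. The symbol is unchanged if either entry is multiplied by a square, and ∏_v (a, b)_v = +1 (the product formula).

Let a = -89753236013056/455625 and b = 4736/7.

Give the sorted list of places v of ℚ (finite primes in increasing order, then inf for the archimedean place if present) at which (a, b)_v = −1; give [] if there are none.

[7, 37]

Mod squares: a ≡ -319, b ≡ 518. Check v ∈ {∞, 2, 3, 5, 7, 11, 29, 37}.
v=29: a=29^1·(≡2), b=29^0·(≡22) mod 29; (2|29)=-1, (22|29)=+1; (−1)^{1·0·14}·(-1)^0·(+1)^1 = +1.
v=11: a=11^1·(≡3), b=11^0·(≡4) mod 11; (3|11)=+1, (4|11)=+1; (−1)^{1·0·5}·(+1)^0·(+1)^1 = +1.
v=3: a=3^-6·(≡2), b=3^0·(≡2) mod 3; (2|3)=-1, (2|3)=-1; (−1)^{-6·0·1}·(-1)^0·(-1)^-6 = +1.
v=7: a=7^2·(≡5), b=7^-1·(≡4) mod 7; (5|7)=-1, (4|7)=+1; (−1)^{2·-1·3}·(-1)^-1·(+1)^2 = -1.
v=2: v_2(a)=22, v_2(b)=7; units ≡ 1, 3 (mod 8); ε·ε+αω+βω = 0·1+22·1+7·0 ≡ 0  ⇒  (a,b)_2 = +1.
v=5: a=5^-4·(≡1), b=5^0·(≡3) mod 5; (1|5)=+1, (3|5)=-1; (−1)^{-4·0·2}·(+1)^0·(-1)^-4 = +1.
v=∞: -319 < 0 and 518 > 0  ⇒  (a,b)_∞ = +1.
v=37: a=37^2·(≡23), b=37^1·(≡13) mod 37; (23|37)=-1, (13|37)=-1; (−1)^{2·1·18}·(-1)^1·(-1)^2 = -1.
|Ram(-319, 518)| = 2, even; anisotropic at {7, 37}.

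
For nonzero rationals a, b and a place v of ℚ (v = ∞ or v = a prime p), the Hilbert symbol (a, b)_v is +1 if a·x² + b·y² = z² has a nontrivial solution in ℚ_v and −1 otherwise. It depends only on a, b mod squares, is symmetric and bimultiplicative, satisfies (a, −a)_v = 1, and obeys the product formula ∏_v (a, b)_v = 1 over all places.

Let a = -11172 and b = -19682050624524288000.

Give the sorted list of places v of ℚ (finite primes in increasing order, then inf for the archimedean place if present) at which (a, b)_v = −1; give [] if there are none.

[2, 5, 7, 13, 19, inf]

(a, b) ≡ (-57, -570570) mod (ℚ^×)²; places V = {2, 3, 5, 7, 11, 13, 19, 23, ∞}.
(a,b)_7: α=2, u≡3; β=3, v≡5 (mod 7); (3|7)=-1, (5|7)=-1; sign (−1)^0·-1^3·-1^2 = -1.
(a,b)_19: α=1, u≡1; β=3, v≡7 (mod 19); (1|19)=+1, (7|19)=+1; sign (−1)^1·+1^3·+1^1 = -1.
(a,b)_23: α=0, u≡6; β=2, v≡7 (mod 23); (6|23)=+1, (7|23)=-1; sign (−1)^0·+1^2·-1^0 = +1.
(a,b)_13: α=0, u≡8; β=1, v≡8 (mod 13); (8|13)=-1, (8|13)=-1; sign (−1)^0·-1^1·-1^0 = -1.
(a,b)_∞: sgn(-57)=−, sgn(-570570)=−, so -1.
(a,b)_11: α=0, u≡4; β=1, v≡7 (mod 11); (4|11)=+1, (7|11)=-1; sign (−1)^0·+1^1·-1^0 = +1.
(a,b)_5: α=0, u≡3; β=3, v≡1 (mod 5); (3|5)=-1, (1|5)=+1; sign (−1)^0·-1^3·+1^0 = -1.
(a,b)_2: α=2, β=15; u≡7, v≡3 (mod 8); ε(u)ε(v)=1·1, αω(v)=2·1, βω(u)=15·0; sum ≡ 1  ⇒  -1.
(a,b)_3: α=1, u≡2; β=3, v≡1 (mod 3); (2|3)=-1, (1|3)=+1; sign (−1)^1·-1^3·+1^1 = +1.
|Ram(-57, -570570)| = 6, even; anisotropic at {2, 5, 7, 13, 19, ∞}.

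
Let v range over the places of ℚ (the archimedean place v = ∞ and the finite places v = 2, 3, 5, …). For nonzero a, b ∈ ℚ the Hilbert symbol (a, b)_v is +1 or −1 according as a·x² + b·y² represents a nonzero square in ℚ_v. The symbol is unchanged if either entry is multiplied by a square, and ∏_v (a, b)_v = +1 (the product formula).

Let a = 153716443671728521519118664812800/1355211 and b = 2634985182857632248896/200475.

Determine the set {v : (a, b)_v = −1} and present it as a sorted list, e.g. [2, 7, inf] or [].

[2, 11, 19, 31]

(a, b) ≡ (3194147, 451) mod (ℚ^×)²; places V = {2, 3, 5, 7, 11, 13, 17, 19, 29, 31, 41, ∞}.
(a,b)_7: α=4, u≡6; β=2, v≡5 (mod 7); (6|7)=-1, (5|7)=-1; sign (−1)^0·-1^2·-1^4 = +1.
(a,b)_5: α=2, u≡2; β=-2, v≡4 (mod 5); (2|5)=-1, (4|5)=+1; sign (−1)^0·-1^-2·+1^2 = +1.
(a,b)_∞: sgn(3194147)=+, sgn(451)=+, so +1.
(a,b)_2: α=8, β=6; u≡3, v≡3 (mod 8); ε(u)ε(v)=1·1, αω(v)=8·1, βω(u)=6·1; sum ≡ 1  ⇒  -1.
(a,b)_13: α=-2, u≡6; β=0, v≡9 (mod 13); (6|13)=-1, (9|13)=+1; sign (−1)^0·-1^0·+1^-2 = +1.
(a,b)_11: α=-1, u≡7; β=-1, v≡6 (mod 11); (7|11)=-1, (6|11)=-1; sign (−1)^1·-1^-1·-1^-1 = -1.
(a,b)_29: α=5, u≡13; β=4, v≡28 (mod 29); (13|29)=+1, (28|29)=+1; sign (−1)^0·+1^4·+1^5 = +1.
(a,b)_41: α=2, u≡25; β=1, v≡28 (mod 41); (25|41)=+1, (28|41)=-1; sign (−1)^0·+1^1·-1^2 = +1.
(a,b)_19: α=3, u≡9; β=2, v≡15 (mod 19); (9|19)=+1, (15|19)=-1; sign (−1)^0·+1^2·-1^3 = -1.
(a,b)_31: α=3, u≡11; β=2, v≡17 (mod 31); (11|31)=-1, (17|31)=-1; sign (−1)^0·-1^2·-1^3 = -1.
(a,b)_17: α=5, u≡12; β=4, v≡1 (mod 17); (12|17)=-1, (1|17)=+1; sign (−1)^0·-1^4·+1^5 = +1.
(a,b)_3: α=-6, u≡2; β=-6, v≡1 (mod 3); (2|3)=-1, (1|3)=+1; sign (−1)^0·-1^-6·+1^-6 = +1.
Ram(3194147, 451) = {2, 11, 19, 31}; no ℚ_2-point on the conic.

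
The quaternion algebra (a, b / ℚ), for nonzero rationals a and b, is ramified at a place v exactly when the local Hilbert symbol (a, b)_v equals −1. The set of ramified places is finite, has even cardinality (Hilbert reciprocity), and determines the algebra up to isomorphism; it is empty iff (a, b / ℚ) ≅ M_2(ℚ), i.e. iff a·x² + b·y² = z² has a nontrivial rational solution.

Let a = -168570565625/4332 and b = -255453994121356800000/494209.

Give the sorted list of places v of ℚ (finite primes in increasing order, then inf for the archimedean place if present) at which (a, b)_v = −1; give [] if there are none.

[3, 5, 11, inf]

(a, b) ≡ (-19635, -55) mod (ℚ^×)²; places V = {2, 3, 5, 7, 11, 17, 19, 29, 37, ∞}.
(a,b)_2: α=-2, β=12; u≡5, v≡1 (mod 8); ε(u)ε(v)=0·0, αω(v)=-2·0, βω(u)=12·1; sum ≡ 0  ⇒  +1.
(a,b)_37: α=0, u≡11; β=-2, v≡35 (mod 37); (11|37)=+1, (35|37)=-1; sign (−1)^0·+1^-2·-1^0 = +1.
(a,b)_3: α=-1, u≡1; β=2, v≡2 (mod 3); (1|3)=+1, (2|3)=-1; sign (−1)^0·+1^2·-1^-1 = -1.
(a,b)_17: α=1, u≡8; β=2, v≡8 (mod 17); (8|17)=+1, (8|17)=+1; sign (−1)^0·+1^2·+1^1 = +1.
(a,b)_7: α=3, u≡1; β=8, v≡1 (mod 7); (1|7)=+1, (1|7)=+1; sign (−1)^0·+1^8·+1^3 = +1.
(a,b)_5: α=5, u≡2; β=5, v≡1 (mod 5); (2|5)=-1, (1|5)=+1; sign (−1)^0·-1^5·+1^5 = -1.
(a,b)_∞: sgn(-19635)=−, sgn(-55)=−, so -1.
(a,b)_29: α=2, u≡14; β=0, v≡15 (mod 29); (14|29)=-1, (15|29)=-1; sign (−1)^0·-1^0·-1^2 = +1.
(a,b)_11: α=1, u≡8; β=3, v≡7 (mod 11); (8|11)=-1, (7|11)=-1; sign (−1)^1·-1^3·-1^1 = -1.
(a,b)_19: α=-2, u≡16; β=-2, v≡12 (mod 19); (16|19)=+1, (12|19)=-1; sign (−1)^0·+1^-2·-1^-2 = +1.
|Ram(-19635, -55)| = 4, even; anisotropic at {3, 5, 11, ∞}.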